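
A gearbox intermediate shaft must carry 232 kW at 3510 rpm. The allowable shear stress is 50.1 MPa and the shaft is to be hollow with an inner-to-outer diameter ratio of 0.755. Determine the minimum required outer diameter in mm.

ω = 2π·3510/60 = 367.6 rad/s, so T = P/ω = 232×10³ / 367.6 = 631.2 N·m.
For a hollow shaft with d_i/d_o = 0.755: τ_max = 16T/(π d_o³ (1−k⁴)), so d_o = [16T/(π τ_allow (1−k⁴))]^(1/3) = [16·631.2/(π·5.01×10^7·0.6751)]^(1/3) = 0.04564 m.

45.6 mm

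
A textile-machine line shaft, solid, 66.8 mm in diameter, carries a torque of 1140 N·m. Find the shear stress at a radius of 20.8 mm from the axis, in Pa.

1.21e7 Pa

J = πd⁴/32 = π(0.0668)⁴/32 = 1.955×10^-6 m⁴.
Shear stress varies linearly with radius: τ = T·r/J = 1140 × 0.0208 / 1.955×10^-6 = 1.213×10^7 Pa.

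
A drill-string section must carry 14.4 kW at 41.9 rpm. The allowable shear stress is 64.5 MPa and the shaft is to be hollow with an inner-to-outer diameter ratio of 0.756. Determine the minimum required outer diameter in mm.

72.7 mm

ω = 2π·41.9/60 = 4.388 rad/s, so T = P/ω = 14.4×10³ / 4.388 = 3282 N·m.
For a hollow shaft with d_i/d_o = 0.756: τ_max = 16T/(π d_o³ (1−k⁴)), so d_o = [16T/(π τ_allow (1−k⁴))]^(1/3) = [16·3282/(π·6.45×10^7·0.6733)]^(1/3) = 0.07274 m.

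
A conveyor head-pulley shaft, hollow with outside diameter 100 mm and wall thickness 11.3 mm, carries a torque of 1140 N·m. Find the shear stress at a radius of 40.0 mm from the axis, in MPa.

7.24 MPa

J = π(d_o⁴ − d_i⁴)/32 = π(0.100⁴ − 0.0774⁴)/32 = 6.294×10^-6 m⁴.
Shear stress varies linearly with radius: τ = T·r/J = 1140 × 0.0400 / 6.294×10^-6 = 7.245×10^6 Pa.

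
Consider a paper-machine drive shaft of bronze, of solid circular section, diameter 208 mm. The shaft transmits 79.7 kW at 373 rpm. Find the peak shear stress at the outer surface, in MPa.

ω = 2π·373/60 = 39.06 rad/s, so T = P/ω = 79.7×10³ / 39.06 = 2040 N·m.
J = πd⁴/32 = π(0.208)⁴/32 = 1.838×10^-4 m⁴.
τ_max = T·r/J = 2040 × 0.104 / 1.838×10^-4 = 1.155×10^6 Pa.

1.15 MPa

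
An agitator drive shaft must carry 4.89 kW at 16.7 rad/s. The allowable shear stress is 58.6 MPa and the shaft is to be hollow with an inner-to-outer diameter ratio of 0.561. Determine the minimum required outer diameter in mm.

ω = 16.7 rad/s, so T = P/ω = 4.89×10³ / 16.70 = 292.8 N·m.
For a hollow shaft with d_i/d_o = 0.561: τ_max = 16T/(π d_o³ (1−k⁴)), so d_o = [16T/(π τ_allow (1−k⁴))]^(1/3) = [16·292.8/(π·5.86×10^7·0.9010)]^(1/3) = 0.03045 m.

30.5 mm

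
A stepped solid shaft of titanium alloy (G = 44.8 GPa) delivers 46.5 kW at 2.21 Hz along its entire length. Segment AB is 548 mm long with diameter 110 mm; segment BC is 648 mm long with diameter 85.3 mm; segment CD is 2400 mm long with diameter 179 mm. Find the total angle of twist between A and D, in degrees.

0.799°

ω = 2π·2.21 = 13.89 rad/s, so T = P/ω = 46.5×10³ / 13.89 = 3349 N·m.
J_AB = π(0.110)⁴/32 = 1.44×10^-5 m⁴; J_BC = π(0.0853)⁴/32 = 5.20×10^-6 m⁴; J_CD = π(0.179)⁴/32 = 1.01×10^-4 m⁴.
θ = (T/G)·Σ L_i/J_i = (3349/44.8×10⁹)·(0.548/1.44×10^-5 + 0.648/5.20×10^-6 + 2.40/1.01×10^-4) = 0.01395 rad.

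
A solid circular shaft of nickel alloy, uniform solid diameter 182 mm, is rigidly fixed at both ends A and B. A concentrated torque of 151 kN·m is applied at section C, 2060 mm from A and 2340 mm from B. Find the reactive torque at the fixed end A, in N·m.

With uniform GJ and both ends fixed, compatibility θ_AC = θ_CB gives T_A·a = T_B·b, together with T_A + T_B = T₀.
T_A = T₀·b/(a+b) = 151000·2340/4400 = 80300 N·m; T_B = 70700 N·m.

80300 N·m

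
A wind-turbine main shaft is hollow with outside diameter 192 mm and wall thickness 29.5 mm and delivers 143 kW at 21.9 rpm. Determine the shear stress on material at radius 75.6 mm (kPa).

45900 kPa

ω = 2π·21.9/60 = 2.293 rad/s, so T = P/ω = 143×10³ / 2.293 = 62350 N·m.
J = π(d_o⁴ − d_i⁴)/32 = π(0.192⁴ − 0.133⁴)/32 = 1.027×10^-4 m⁴.
Shear stress varies linearly with radius: τ = T·r/J = 62350 × 0.0756 / 1.027×10^-4 = 4.590×10^7 Pa.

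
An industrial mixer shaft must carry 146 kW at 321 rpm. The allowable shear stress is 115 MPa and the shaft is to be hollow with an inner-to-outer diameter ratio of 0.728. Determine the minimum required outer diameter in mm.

ω = 2π·321/60 = 33.62 rad/s, so T = P/ω = 146×10³ / 33.62 = 4343 N·m.
For a hollow shaft with d_i/d_o = 0.728: τ_max = 16T/(π d_o³ (1−k⁴)), so d_o = [16T/(π τ_allow (1−k⁴))]^(1/3) = [16·4343/(π·1.15×10^8·0.7191)]^(1/3) = 0.06443 m.

64.4 mm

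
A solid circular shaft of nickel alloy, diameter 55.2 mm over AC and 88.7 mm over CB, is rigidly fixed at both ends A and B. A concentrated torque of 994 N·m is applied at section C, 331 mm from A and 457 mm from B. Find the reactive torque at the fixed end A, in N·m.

171 N·m

Compatibility: T_A·a/J_AC = T_B·b/J_CB with T_A + T_B = T₀.
J_AC = 9.11×10^-7 m⁴, J_CB = 6.08×10^-6 m⁴, so T_A = T₀·(J_AC/a)/((J_AC/a)+(J_CB/b)) = 170.5 N·m, T_B = 823.5 N·m.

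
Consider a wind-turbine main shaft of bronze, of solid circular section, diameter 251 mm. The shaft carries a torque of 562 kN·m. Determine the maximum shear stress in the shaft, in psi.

J = πd⁴/32 = π(0.251)⁴/32 = 3.897×10^-4 m⁴.
τ_max = T·r/J = 562000 × 0.126 / 3.897×10^-4 = 1.810×10^8 Pa.

26300 psi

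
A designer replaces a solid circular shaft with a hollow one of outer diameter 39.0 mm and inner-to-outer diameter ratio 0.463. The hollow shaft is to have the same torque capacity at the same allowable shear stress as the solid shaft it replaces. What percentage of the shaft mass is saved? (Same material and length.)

Equal τ_max and T ⇒ the solid shaft needs d_s³ = d_o³(1−k⁴), so d_s = 39.0·(1−0.463⁴)^(1/3) = 38.39 mm.
Area ratio A_h/A_s = d_o²(1−k²)/d_s² = (1−k²)/(1−k⁴)^(2/3) = 0.8107.
Mass saving = 1 − 0.8107 = 18.9 %.

18.9 %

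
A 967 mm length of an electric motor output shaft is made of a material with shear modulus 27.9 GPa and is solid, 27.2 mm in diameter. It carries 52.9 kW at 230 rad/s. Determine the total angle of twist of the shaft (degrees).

ω = 230 rad/s, so T = P/ω = 52.9×10³ / 230.0 = 230.0 N·m.
J = πd⁴/32 = π(0.0272)⁴/32 = 5.374×10^-8 m⁴.
θ = T·L/(G·J) = 230.0 × 0.967 / (27.9×10⁹ × 5.374×10^-8) = 0.1483 rad.

8.50°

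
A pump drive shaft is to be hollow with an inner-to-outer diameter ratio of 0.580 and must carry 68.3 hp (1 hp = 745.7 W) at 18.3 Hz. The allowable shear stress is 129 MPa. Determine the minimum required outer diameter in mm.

ω = 2π·18.3 = 115.0 rad/s, so T = P/ω = 68.3×745.7 / 115.0 = 442.9 N·m.
For a hollow shaft with d_i/d_o = 0.580: τ_max = 16T/(π d_o³ (1−k⁴)), so d_o = [16T/(π τ_allow (1−k⁴))]^(1/3) = [16·442.9/(π·1.29×10^8·0.8868)]^(1/3) = 0.02702 m.

27.0 mm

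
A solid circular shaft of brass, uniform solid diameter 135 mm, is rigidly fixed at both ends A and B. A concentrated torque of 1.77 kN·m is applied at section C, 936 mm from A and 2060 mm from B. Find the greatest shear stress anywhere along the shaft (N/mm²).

2.52 N/mm²

With uniform GJ and both ends fixed, compatibility θ_AC = θ_CB gives T_A·a = T_B·b, together with T_A + T_B = T₀.
T_A = T₀·b/(a+b) = 1770·2060/2996 = 1217 N·m; T_B = 553.0 N·m.
τ in each portion: τ_AC = 2.52×10^6 Pa, τ_CB = 1.14×10^6 Pa; maximum is in AC.
τ_max = T_AC·r/J = 1217·0.0675/3.26×10^-5 = 2.519×10^6 Pa.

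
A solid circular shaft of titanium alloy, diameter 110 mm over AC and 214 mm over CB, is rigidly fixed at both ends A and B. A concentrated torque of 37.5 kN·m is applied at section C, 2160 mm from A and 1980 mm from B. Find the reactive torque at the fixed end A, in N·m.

2260 N·m

Compatibility: T_A·a/J_AC = T_B·b/J_CB with T_A + T_B = T₀.
J_AC = 1.44×10^-5 m⁴, J_CB = 2.06×10^-4 m⁴, so T_A = T₀·(J_AC/a)/((J_AC/a)+(J_CB/b)) = 2255 N·m, T_B = 35240 N·m.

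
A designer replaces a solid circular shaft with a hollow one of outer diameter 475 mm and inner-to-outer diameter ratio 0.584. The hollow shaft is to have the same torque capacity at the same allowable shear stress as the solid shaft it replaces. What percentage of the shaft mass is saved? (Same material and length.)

Equal τ_max and T ⇒ the solid shaft needs d_s³ = d_o³(1−k⁴), so d_s = 475·(1−0.584⁴)^(1/3) = 455.8 mm.
Area ratio A_h/A_s = d_o²(1−k²)/d_s² = (1−k²)/(1−k⁴)^(2/3) = 0.7156.
Mass saving = 1 − 0.7156 = 28.4 %.

28.4 %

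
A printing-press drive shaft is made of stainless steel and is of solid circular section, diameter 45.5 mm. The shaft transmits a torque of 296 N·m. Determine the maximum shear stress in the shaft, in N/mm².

16.0 N/mm²

J = πd⁴/32 = π(0.0455)⁴/32 = 4.208×10^-7 m⁴.
τ_max = T·r/J = 296.0 × 0.0227 / 4.208×10^-7 = 1.600×10^7 Pa.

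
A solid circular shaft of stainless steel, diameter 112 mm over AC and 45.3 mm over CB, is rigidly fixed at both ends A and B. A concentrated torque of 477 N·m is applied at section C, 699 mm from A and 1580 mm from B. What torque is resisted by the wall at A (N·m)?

471 N·m

Compatibility: T_A·a/J_AC = T_B·b/J_CB with T_A + T_B = T₀.
J_AC = 1.54×10^-5 m⁴, J_CB = 4.13×10^-7 m⁴, so T_A = T₀·(J_AC/a)/((J_AC/a)+(J_CB/b)) = 471.4 N·m, T_B = 5.581 N·m.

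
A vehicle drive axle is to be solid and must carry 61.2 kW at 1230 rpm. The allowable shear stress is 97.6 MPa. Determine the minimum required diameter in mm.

29.2 mm

ω = 2π·1230/60 = 128.8 rad/s, so T = P/ω = 61.2×10³ / 128.8 = 475.1 N·m.
For a solid shaft τ_max = 16T/(πd³), so d = (16T/(π τ_allow))^(1/3) = (16·475.1/(π·9.76×10^7))^(1/3) = 0.02916 m.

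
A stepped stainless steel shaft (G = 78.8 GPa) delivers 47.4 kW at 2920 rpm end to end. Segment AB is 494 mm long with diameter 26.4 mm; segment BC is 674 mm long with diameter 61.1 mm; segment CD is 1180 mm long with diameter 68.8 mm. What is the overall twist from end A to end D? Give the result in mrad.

ω = 2π·2920/60 = 305.8 rad/s, so T = P/ω = 47.4×10³ / 305.8 = 155.0 N·m.
J_AB = π(0.0264)⁴/32 = 4.77×10^-8 m⁴; J_BC = π(0.0611)⁴/32 = 1.37×10^-6 m⁴; J_CD = π(0.0688)⁴/32 = 2.20×10^-6 m⁴.
θ = (T/G)·Σ L_i/J_i = (155.0/78.8×10⁹)·(0.494/4.77×10^-8 + 0.674/1.37×10^-6 + 1.18/2.20×10^-6) = 0.02240 rad.

22.4 mrad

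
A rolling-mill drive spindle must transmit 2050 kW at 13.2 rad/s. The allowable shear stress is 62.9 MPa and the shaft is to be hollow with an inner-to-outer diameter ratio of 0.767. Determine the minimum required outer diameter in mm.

ω = 13.2 rad/s, so T = P/ω = 2050×10³ / 13.20 = 155300 N·m.
For a hollow shaft with d_i/d_o = 0.767: τ_max = 16T/(π d_o³ (1−k⁴)), so d_o = [16T/(π τ_allow (1−k⁴))]^(1/3) = [16·155300/(π·6.29×10^7·0.6539)]^(1/3) = 0.2679 m.

268 mm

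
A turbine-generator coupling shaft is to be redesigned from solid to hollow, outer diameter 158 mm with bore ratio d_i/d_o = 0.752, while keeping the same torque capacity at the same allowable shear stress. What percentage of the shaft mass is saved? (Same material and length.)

43.8 %

Equal τ_max and T ⇒ the solid shaft needs d_s³ = d_o³(1−k⁴), so d_s = 158·(1−0.752⁴)^(1/3) = 139.0 mm.
Area ratio A_h/A_s = d_o²(1−k²)/d_s² = (1−k²)/(1−k⁴)^(2/3) = 0.5618.
Mass saving = 1 − 0.5618 = 43.8 %.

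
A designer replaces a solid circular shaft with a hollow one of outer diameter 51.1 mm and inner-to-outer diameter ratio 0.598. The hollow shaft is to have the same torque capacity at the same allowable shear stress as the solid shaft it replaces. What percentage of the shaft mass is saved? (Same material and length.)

Equal τ_max and T ⇒ the solid shaft needs d_s³ = d_o³(1−k⁴), so d_s = 51.1·(1−0.598⁴)^(1/3) = 48.82 mm.
Area ratio A_h/A_s = d_o²(1−k²)/d_s² = (1−k²)/(1−k⁴)^(2/3) = 0.7038.
Mass saving = 1 − 0.7038 = 29.6 %.

29.6 %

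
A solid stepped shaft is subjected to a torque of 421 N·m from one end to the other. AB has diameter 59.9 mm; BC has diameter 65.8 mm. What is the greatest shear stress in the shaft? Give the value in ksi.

Under the same torque, τ_max = 16T/(πd³) is largest where d is smallest — segment AB (d = 59.9 mm).
τ_max = 16·421.0/(π·(0.0599)³) = 9.976×10^6 Pa.

1.45 ksi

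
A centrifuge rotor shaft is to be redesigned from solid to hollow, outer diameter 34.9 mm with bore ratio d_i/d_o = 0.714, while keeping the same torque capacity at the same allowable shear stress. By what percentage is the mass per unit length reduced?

Equal τ_max and T ⇒ the solid shaft needs d_s³ = d_o³(1−k⁴), so d_s = 34.9·(1−0.714⁴)^(1/3) = 31.57 mm.
Area ratio A_h/A_s = d_o²(1−k²)/d_s² = (1−k²)/(1−k⁴)^(2/3) = 0.5991.
Mass saving = 1 − 0.5991 = 40.1 %.

40.1 %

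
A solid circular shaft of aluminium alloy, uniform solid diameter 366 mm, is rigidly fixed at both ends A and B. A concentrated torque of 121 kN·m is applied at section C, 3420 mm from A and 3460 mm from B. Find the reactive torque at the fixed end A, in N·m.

60900 N·m

With uniform GJ and both ends fixed, compatibility θ_AC = θ_CB gives T_A·a = T_B·b, together with T_A + T_B = T₀.
T_A = T₀·b/(a+b) = 121000·3460/6880 = 60850 N·m; T_B = 60150 N·m.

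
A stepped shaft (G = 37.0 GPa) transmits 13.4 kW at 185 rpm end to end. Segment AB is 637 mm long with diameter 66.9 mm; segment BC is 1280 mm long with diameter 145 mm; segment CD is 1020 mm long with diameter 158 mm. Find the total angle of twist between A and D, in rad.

0.00692 rad

ω = 2π·185/60 = 19.37 rad/s, so T = P/ω = 13.4×10³ / 19.37 = 691.7 N·m.
J_AB = π(0.0669)⁴/32 = 1.97×10^-6 m⁴; J_BC = π(0.145)⁴/32 = 4.34×10^-5 m⁴; J_CD = π(0.158)⁴/32 = 6.12×10^-5 m⁴.
θ = (T/G)·Σ L_i/J_i = (691.7/37.0×10⁹)·(0.637/1.97×10^-6 + 1.28/4.34×10^-5 + 1.02/6.12×10^-5) = 6.918×10^-3 rad.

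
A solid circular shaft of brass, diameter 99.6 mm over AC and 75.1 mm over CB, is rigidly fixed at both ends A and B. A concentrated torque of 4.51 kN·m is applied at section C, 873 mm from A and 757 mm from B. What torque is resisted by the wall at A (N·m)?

Compatibility: T_A·a/J_AC = T_B·b/J_CB with T_A + T_B = T₀.
J_AC = 9.66×10^-6 m⁴, J_CB = 3.12×10^-6 m⁴, so T_A = T₀·(J_AC/a)/((J_AC/a)+(J_CB/b)) = 3285 N·m, T_B = 1225 N·m.

3290 N·m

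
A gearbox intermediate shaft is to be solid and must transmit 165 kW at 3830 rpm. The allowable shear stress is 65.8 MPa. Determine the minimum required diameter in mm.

ω = 2π·3830/60 = 401.1 rad/s, so T = P/ω = 165×10³ / 401.1 = 411.4 N·m.
For a solid shaft τ_max = 16T/(πd³), so d = (16T/(π τ_allow))^(1/3) = (16·411.4/(π·6.58×10^7))^(1/3) = 0.03170 m.

31.7 mm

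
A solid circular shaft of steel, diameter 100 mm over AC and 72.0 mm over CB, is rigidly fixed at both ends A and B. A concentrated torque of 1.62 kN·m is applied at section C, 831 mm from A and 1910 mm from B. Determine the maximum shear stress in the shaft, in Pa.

Compatibility: T_A·a/J_AC = T_B·b/J_CB with T_A + T_B = T₀.
J_AC = 9.82×10^-6 m⁴, J_CB = 2.64×10^-6 m⁴, so T_A = T₀·(J_AC/a)/((J_AC/a)+(J_CB/b)) = 1450 N·m, T_B = 169.6 N·m.
τ in each portion: τ_AC = 7.39×10^6 Pa, τ_CB = 2.31×10^6 Pa; maximum is in AC.
τ_max = T_AC·r/J = 1450·0.0500/9.82×10^-6 = 7.387×10^6 Pa.

7.39e6 Pa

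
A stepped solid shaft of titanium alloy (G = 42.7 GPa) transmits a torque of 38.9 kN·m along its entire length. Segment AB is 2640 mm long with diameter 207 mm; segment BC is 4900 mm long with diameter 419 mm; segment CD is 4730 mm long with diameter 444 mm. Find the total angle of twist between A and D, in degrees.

J_AB = π(0.207)⁴/32 = 1.80×10^-4 m⁴; J_BC = π(0.419)⁴/32 = 3.03×10^-3 m⁴; J_CD = π(0.444)⁴/32 = 3.82×10^-3 m⁴.
θ = (T/G)·Σ L_i/J_i = (38900/42.7×10⁹)·(2.64/1.80×10^-4 + 4.90/3.03×10^-3 + 4.73/3.82×10^-3) = 0.01595 rad.

0.914°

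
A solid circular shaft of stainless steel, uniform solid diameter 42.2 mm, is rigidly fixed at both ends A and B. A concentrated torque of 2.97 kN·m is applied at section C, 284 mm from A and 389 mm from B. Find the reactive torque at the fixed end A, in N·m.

1720 N·m

With uniform GJ and both ends fixed, compatibility θ_AC = θ_CB gives T_A·a = T_B·b, together with T_A + T_B = T₀.
T_A = T₀·b/(a+b) = 2970·389/673.0 = 1717 N·m; T_B = 1253 N·m.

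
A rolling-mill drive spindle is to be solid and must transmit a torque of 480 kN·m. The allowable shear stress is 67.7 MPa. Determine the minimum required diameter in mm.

331 mm

For a solid shaft τ_max = 16T/(πd³), so d = (16T/(π τ_allow))^(1/3) = (16·480000/(π·6.77×10^7))^(1/3) = 0.3305 m.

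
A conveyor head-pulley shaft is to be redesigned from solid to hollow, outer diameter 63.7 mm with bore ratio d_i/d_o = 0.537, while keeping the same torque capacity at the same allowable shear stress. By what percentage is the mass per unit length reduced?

24.6 %

Equal τ_max and T ⇒ the solid shaft needs d_s³ = d_o³(1−k⁴), so d_s = 63.7·(1−0.537⁴)^(1/3) = 61.88 mm.
Area ratio A_h/A_s = d_o²(1−k²)/d_s² = (1−k²)/(1−k⁴)^(2/3) = 0.7540.
Mass saving = 1 − 0.7540 = 24.6 %.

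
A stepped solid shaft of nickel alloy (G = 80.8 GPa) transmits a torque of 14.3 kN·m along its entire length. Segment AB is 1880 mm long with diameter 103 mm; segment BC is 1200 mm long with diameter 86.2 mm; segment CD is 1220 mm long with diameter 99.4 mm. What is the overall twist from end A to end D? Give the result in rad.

J_AB = π(0.103)⁴/32 = 1.10×10^-5 m⁴; J_BC = π(0.0862)⁴/32 = 5.42×10^-6 m⁴; J_CD = π(0.0994)⁴/32 = 9.58×10^-6 m⁴.
θ = (T/G)·Σ L_i/J_i = (14300/80.8×10⁹)·(1.88/1.10×10^-5 + 1.20/5.42×10^-6 + 1.22/9.58×10^-6) = 0.09182 rad.

0.0918 rad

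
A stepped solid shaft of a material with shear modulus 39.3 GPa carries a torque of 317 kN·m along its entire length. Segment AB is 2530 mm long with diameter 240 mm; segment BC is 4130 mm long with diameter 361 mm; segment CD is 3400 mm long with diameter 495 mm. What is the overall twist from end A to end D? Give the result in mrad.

87.3 mrad

J_AB = π(0.240)⁴/32 = 3.26×10^-4 m⁴; J_BC = π(0.361)⁴/32 = 1.67×10^-3 m⁴; J_CD = π(0.495)⁴/32 = 5.89×10^-3 m⁴.
θ = (T/G)·Σ L_i/J_i = (317000/39.3×10⁹)·(2.53/3.26×10^-4 + 4.13/1.67×10^-3 + 3.40/5.89×10^-3) = 0.08729 rad.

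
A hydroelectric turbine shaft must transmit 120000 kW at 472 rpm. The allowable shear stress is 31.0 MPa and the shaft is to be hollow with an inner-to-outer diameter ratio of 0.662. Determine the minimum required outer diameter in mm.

790 mm

ω = 2π·472/60 = 49.43 rad/s, so T = P/ω = 120000×10³ / 49.43 = 2.428e6 N·m.
For a hollow shaft with d_i/d_o = 0.662: τ_max = 16T/(π d_o³ (1−k⁴)), so d_o = [16T/(π τ_allow (1−k⁴))]^(1/3) = [16·2.428e6/(π·3.10×10^7·0.8079)]^(1/3) = 0.7903 m.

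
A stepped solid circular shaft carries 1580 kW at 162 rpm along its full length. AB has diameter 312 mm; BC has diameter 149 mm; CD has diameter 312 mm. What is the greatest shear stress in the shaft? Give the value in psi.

20800 psi

ω = 2π·162/60 = 16.96 rad/s, so T = P/ω = 1580×10³ / 16.96 = 93140 N·m.
Under the same torque, τ_max = 16T/(πd³) is largest where d is smallest — segment BC (d = 149 mm).
τ_max = 16·93140/(π·(0.149)³) = 1.434×10^8 Pa.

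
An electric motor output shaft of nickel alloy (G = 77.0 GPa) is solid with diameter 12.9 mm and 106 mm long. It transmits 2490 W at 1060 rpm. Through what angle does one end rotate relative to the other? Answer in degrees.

ω = 2π·1060/60 = 111.0 rad/s, so T = P/ω = 2490 / 111.0 = 22.43 N·m.
J = πd⁴/32 = π(0.0129)⁴/32 = 2.719×10^-9 m⁴.
θ = T·L/(G·J) = 22.43 × 0.106 / (77.0×10⁹ × 2.719×10^-9) = 0.01136 rad.

0.651°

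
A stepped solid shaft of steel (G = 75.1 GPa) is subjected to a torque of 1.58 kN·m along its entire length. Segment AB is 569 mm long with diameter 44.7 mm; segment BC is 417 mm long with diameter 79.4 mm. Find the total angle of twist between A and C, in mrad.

32.8 mrad

J_AB = π(0.0447)⁴/32 = 3.92×10^-7 m⁴; J_BC = π(0.0794)⁴/32 = 3.90×10^-6 m⁴.
θ = (T/G)·Σ L_i/J_i = (1580/75.1×10⁹)·(0.569/3.92×10^-7 + 0.417/3.90×10^-6) = 0.03279 rad.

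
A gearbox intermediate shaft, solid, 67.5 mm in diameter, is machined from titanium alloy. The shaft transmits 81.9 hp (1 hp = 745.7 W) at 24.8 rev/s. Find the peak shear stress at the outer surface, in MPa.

ω = 2π·24.8 = 155.8 rad/s, so T = P/ω = 81.9×745.7 / 155.8 = 391.9 N·m.
J = πd⁴/32 = π(0.0675)⁴/32 = 2.038×10^-6 m⁴.
τ_max = T·r/J = 391.9 × 0.0338 / 2.038×10^-6 = 6.490×10^6 Pa.

6.49 MPa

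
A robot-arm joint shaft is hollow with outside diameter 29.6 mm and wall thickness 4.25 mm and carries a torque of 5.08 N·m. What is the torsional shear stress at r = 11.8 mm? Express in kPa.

J = π(d_o⁴ − d_i⁴)/32 = π(0.0296⁴ − 0.0211⁴)/32 = 5.591×10^-8 m⁴.
Shear stress varies linearly with radius: τ = T·r/J = 5.080 × 0.0118 / 5.591×10^-8 = 1.072×10^6 Pa.

1070 kPa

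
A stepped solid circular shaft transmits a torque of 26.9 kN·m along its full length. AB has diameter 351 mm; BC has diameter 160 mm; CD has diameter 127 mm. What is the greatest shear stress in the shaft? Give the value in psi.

Under the same torque, τ_max = 16T/(πd³) is largest where d is smallest — segment CD (d = 127 mm).
τ_max = 16·26900/(π·(0.127)³) = 6.688×10^7 Pa.

9700 psi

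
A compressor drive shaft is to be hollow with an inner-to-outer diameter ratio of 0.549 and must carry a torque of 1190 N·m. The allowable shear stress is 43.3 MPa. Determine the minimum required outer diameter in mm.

For a hollow shaft with d_i/d_o = 0.549: τ_max = 16T/(π d_o³ (1−k⁴)), so d_o = [16T/(π τ_allow (1−k⁴))]^(1/3) = [16·1190/(π·4.33×10^7·0.9092)]^(1/3) = 0.05360 m.

53.6 mm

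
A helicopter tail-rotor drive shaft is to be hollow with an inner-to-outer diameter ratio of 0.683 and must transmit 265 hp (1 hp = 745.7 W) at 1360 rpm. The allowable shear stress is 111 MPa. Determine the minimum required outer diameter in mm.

ω = 2π·1360/60 = 142.4 rad/s, so T = P/ω = 265×745.7 / 142.4 = 1388 N·m.
For a hollow shaft with d_i/d_o = 0.683: τ_max = 16T/(π d_o³ (1−k⁴)), so d_o = [16T/(π τ_allow (1−k⁴))]^(1/3) = [16·1388/(π·1.11×10^8·0.7824)]^(1/3) = 0.04333 m.

43.3 mm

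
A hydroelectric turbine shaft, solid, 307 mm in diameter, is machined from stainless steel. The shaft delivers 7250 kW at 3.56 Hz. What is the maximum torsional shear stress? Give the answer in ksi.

ω = 2π·3.56 = 22.37 rad/s, so T = P/ω = 7250×10³ / 22.37 = 324100 N·m.
J = πd⁴/32 = π(0.307)⁴/32 = 8.721×10^-4 m⁴.
τ_max = T·r/J = 324100 × 0.153 / 8.721×10^-4 = 5.705×10^7 Pa.

8.27 ksi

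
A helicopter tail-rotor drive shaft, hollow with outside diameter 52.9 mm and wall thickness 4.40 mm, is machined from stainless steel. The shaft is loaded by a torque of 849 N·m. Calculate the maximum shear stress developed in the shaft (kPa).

56500 kPa

J = π(d_o⁴ − d_i⁴)/32 = π(0.0529⁴ − 0.0441⁴)/32 = 3.975×10^-7 m⁴.
τ_max = T·r/J = 849.0 × 0.0264 / 3.975×10^-7 = 5.649×10^7 Pa.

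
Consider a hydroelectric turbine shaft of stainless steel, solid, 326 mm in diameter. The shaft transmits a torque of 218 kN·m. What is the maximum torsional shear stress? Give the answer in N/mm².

32.0 N/mm²

J = πd⁴/32 = π(0.326)⁴/32 = 1.109×10^-3 m⁴.
τ_max = T·r/J = 218000 × 0.163 / 1.109×10^-3 = 3.205×10^7 Pa.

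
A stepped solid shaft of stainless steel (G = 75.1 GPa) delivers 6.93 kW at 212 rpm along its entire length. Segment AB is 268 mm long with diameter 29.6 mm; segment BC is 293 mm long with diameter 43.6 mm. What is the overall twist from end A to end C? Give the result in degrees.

1.04°

ω = 2π·212/60 = 22.20 rad/s, so T = P/ω = 6.93×10³ / 22.20 = 312.2 N·m.
J_AB = π(0.0296)⁴/32 = 7.54×10^-8 m⁴; J_BC = π(0.0436)⁴/32 = 3.55×10^-7 m⁴.
θ = (T/G)·Σ L_i/J_i = (312.2/75.1×10⁹)·(0.268/7.54×10^-8 + 0.293/3.55×10^-7) = 0.01821 rad.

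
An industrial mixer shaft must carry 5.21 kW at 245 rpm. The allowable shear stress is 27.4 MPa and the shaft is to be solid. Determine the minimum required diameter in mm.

33.5 mm

ω = 2π·245/60 = 25.66 rad/s, so T = P/ω = 5.21×10³ / 25.66 = 203.1 N·m.
For a solid shaft τ_max = 16T/(πd³), so d = (16T/(π τ_allow))^(1/3) = (16·203.1/(π·2.74×10^7))^(1/3) = 0.03354 m.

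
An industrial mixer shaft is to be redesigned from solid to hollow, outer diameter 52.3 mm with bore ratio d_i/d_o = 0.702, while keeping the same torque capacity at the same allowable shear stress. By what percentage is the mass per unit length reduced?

38.9 %

Equal τ_max and T ⇒ the solid shaft needs d_s³ = d_o³(1−k⁴), so d_s = 52.3·(1−0.702⁴)^(1/3) = 47.67 mm.
Area ratio A_h/A_s = d_o²(1−k²)/d_s² = (1−k²)/(1−k⁴)^(2/3) = 0.6106.
Mass saving = 1 − 0.6106 = 38.9 %.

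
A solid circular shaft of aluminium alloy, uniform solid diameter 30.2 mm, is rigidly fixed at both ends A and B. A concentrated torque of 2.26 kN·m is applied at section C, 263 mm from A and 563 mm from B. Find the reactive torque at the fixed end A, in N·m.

1540 N·m

With uniform GJ and both ends fixed, compatibility θ_AC = θ_CB gives T_A·a = T_B·b, together with T_A + T_B = T₀.
T_A = T₀·b/(a+b) = 2260·563/826.0 = 1540 N·m; T_B = 719.6 N·m.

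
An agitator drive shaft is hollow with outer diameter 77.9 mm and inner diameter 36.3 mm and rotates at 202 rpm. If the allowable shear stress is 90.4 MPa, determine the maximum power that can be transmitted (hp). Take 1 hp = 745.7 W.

227 hp

J = π(d_o⁴ − d_i⁴)/32 = π(0.0779⁴ − 0.0363⁴)/32 = 3.445×10^-6 m⁴.
T_max = τ_allow·J/r = 9.04×10^7 × 3.445×10^-6 / 0.0390 = 7995 N·m.
ω = 2π·202/60 = 21.15 rad/s, so P_max = T_max·ω = 1.691×10^5 W.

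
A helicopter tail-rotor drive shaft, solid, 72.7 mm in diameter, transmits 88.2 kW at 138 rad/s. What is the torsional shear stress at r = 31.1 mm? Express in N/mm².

ω = 138 rad/s, so T = P/ω = 88.2×10³ / 138.0 = 639.1 N·m.
J = πd⁴/32 = π(0.0727)⁴/32 = 2.742×10^-6 m⁴.
Shear stress varies linearly with radius: τ = T·r/J = 639.1 × 0.0311 / 2.742×10^-6 = 7.248×10^6 Pa.

7.25 N/mm²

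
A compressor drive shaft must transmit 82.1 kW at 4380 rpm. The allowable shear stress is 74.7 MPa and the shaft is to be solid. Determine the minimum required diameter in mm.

ω = 2π·4380/60 = 458.7 rad/s, so T = P/ω = 82.1×10³ / 458.7 = 179.0 N·m.
For a solid shaft τ_max = 16T/(πd³), so d = (16T/(π τ_allow))^(1/3) = (16·179.0/(π·7.47×10^7))^(1/3) = 0.02302 m.

23.0 mm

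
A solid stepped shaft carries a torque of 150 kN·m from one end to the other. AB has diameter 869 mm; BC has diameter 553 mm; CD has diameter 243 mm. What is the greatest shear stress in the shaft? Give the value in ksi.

7.72 ksi

Under the same torque, τ_max = 16T/(πd³) is largest where d is smallest — segment CD (d = 243 mm).
τ_max = 16·150000/(π·(0.243)³) = 5.324×10^7 Pa.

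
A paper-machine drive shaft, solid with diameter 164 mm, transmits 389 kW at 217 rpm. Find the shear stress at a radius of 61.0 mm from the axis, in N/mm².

14.7 N/mm²

ω = 2π·217/60 = 22.72 rad/s, so T = P/ω = 389×10³ / 22.72 = 17120 N·m.
J = πd⁴/32 = π(0.164)⁴/32 = 7.102×10^-5 m⁴.
Shear stress varies linearly with radius: τ = T·r/J = 17120 × 0.0610 / 7.102×10^-5 = 1.470×10^7 Pa.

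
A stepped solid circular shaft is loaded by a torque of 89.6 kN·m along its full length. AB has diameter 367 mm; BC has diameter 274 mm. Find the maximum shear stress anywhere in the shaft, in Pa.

2.22e7 Pa

Under the same torque, τ_max = 16T/(πd³) is largest where d is smallest — segment BC (d = 274 mm).
τ_max = 16·89600/(π·(0.274)³) = 2.218×10^7 Pa.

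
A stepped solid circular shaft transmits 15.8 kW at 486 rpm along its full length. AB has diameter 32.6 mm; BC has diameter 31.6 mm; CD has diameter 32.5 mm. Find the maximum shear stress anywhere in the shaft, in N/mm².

ω = 2π·486/60 = 50.89 rad/s, so T = P/ω = 15.8×10³ / 50.89 = 310.5 N·m.
Under the same torque, τ_max = 16T/(πd³) is largest where d is smallest — segment BC (d = 31.6 mm).
τ_max = 16·310.5/(π·(0.0316)³) = 5.011×10^7 Pa.

50.1 N/mm²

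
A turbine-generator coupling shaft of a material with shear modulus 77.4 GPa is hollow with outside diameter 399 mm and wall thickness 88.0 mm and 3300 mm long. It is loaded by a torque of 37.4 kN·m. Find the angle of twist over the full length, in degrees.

0.0407°

J = π(d_o⁴ − d_i⁴)/32 = π(0.399⁴ − 0.223⁴)/32 = 2.245×10^-3 m⁴.
θ = T·L/(G·J) = 37400 × 3.30 / (77.4×10⁹ × 2.245×10^-3) = 7.101×10^-4 rad.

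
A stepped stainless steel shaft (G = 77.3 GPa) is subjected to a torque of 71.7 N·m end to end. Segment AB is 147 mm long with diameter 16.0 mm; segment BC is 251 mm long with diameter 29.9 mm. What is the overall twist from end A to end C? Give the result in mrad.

24.2 mrad

J_AB = π(0.0160)⁴/32 = 6.43×10^-9 m⁴; J_BC = π(0.0299)⁴/32 = 7.85×10^-8 m⁴.
θ = (T/G)·Σ L_i/J_i = (71.70/77.3×10⁹)·(0.147/6.43×10^-9 + 0.251/7.85×10^-8) = 0.02416 rad.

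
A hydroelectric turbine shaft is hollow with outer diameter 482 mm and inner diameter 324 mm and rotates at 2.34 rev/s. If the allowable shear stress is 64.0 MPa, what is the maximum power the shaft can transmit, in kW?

16500 kW

J = π(d_o⁴ − d_i⁴)/32 = π(0.482⁴ − 0.324⁴)/32 = 4.217×10^-3 m⁴.
T_max = τ_allow·J/r = 6.40×10^7 × 4.217×10^-3 / 0.241 = 1.120e6 N·m.
ω = 2π·2.34 = 14.70 rad/s, so P_max = T_max·ω = 1.647×10^7 W.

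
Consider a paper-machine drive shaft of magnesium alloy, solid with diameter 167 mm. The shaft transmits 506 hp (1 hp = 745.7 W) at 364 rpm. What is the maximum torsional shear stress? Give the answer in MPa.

10.8 MPa

ω = 2π·364/60 = 38.12 rad/s, so T = P/ω = 506×745.7 / 38.12 = 9899 N·m.
J = πd⁴/32 = π(0.167)⁴/32 = 7.636×10^-5 m⁴.
τ_max = T·r/J = 9899 × 0.0835 / 7.636×10^-5 = 1.082×10^7 Pa.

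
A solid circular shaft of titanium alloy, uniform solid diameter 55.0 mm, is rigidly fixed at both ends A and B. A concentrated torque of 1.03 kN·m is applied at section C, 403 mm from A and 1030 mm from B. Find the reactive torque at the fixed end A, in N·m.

With uniform GJ and both ends fixed, compatibility θ_AC = θ_CB gives T_A·a = T_B·b, together with T_A + T_B = T₀.
T_A = T₀·b/(a+b) = 1030·1030/1433 = 740.3 N·m; T_B = 289.7 N·m.

740 N·m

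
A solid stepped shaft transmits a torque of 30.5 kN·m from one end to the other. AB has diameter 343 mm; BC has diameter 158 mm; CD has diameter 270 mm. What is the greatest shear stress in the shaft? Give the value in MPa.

39.4 MPa

Under the same torque, τ_max = 16T/(πd³) is largest where d is smallest — segment BC (d = 158 mm).
τ_max = 16·30500/(π·(0.158)³) = 3.938×10^7 Pa.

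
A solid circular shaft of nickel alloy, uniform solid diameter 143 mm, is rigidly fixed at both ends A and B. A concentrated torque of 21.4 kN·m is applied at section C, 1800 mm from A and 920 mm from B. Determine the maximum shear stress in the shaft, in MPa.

With uniform GJ and both ends fixed, compatibility θ_AC = θ_CB gives T_A·a = T_B·b, together with T_A + T_B = T₀.
T_A = T₀·b/(a+b) = 21400·920/2720 = 7238 N·m; T_B = 14160 N·m.
τ in each portion: τ_AC = 1.26×10^7 Pa, τ_CB = 2.47×10^7 Pa; maximum is in CB.
τ_max = T_CB·r/J = 14160·0.0715/4.11×10^-5 = 2.466×10^7 Pa.

24.7 MPa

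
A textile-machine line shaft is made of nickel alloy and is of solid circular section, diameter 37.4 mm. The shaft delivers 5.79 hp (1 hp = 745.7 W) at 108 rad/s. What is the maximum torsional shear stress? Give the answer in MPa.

3.89 MPa

ω = 108 rad/s, so T = P/ω = 5.79×745.7 / 108.0 = 39.98 N·m.
J = πd⁴/32 = π(0.0374)⁴/32 = 1.921×10^-7 m⁴.
τ_max = T·r/J = 39.98 × 0.0187 / 1.921×10^-7 = 3.892×10^6 Pa.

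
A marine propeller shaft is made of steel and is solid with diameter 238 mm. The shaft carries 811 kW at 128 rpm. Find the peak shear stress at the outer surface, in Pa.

ω = 2π·128/60 = 13.40 rad/s, so T = P/ω = 811×10³ / 13.40 = 60500 N·m.
J = πd⁴/32 = π(0.238)⁴/32 = 3.150×10^-4 m⁴.
τ_max = T·r/J = 60500 × 0.119 / 3.150×10^-4 = 2.286×10^7 Pa.

2.29e7 Pa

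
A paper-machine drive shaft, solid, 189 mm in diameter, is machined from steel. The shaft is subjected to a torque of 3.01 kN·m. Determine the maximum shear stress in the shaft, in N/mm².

2.27 N/mm²

J = πd⁴/32 = π(0.189)⁴/32 = 1.253×10^-4 m⁴.
τ_max = T·r/J = 3010 × 0.0945 / 1.253×10^-4 = 2.271×10^6 Pa.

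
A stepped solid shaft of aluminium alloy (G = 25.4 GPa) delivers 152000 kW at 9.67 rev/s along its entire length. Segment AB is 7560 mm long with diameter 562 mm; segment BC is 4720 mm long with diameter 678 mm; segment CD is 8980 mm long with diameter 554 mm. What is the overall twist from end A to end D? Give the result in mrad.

194 mrad

ω = 2π·9.67 = 60.76 rad/s, so T = P/ω = 152000×10³ / 60.76 = 2.502e6 N·m.
J_AB = π(0.562)⁴/32 = 9.79×10^-3 m⁴; J_BC = π(0.678)⁴/32 = 0.0207 m⁴; J_CD = π(0.554)⁴/32 = 9.25×10^-3 m⁴.
θ = (T/G)·Σ L_i/J_i = (2.502e6/25.4×10⁹)·(7.56/9.79×10^-3 + 4.72/0.0207 + 8.98/9.25×10^-3) = 0.1941 rad.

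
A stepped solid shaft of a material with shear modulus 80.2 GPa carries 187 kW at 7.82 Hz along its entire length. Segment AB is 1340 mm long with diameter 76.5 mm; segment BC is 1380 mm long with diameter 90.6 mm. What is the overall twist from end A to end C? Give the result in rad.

ω = 2π·7.82 = 49.13 rad/s, so T = P/ω = 187×10³ / 49.13 = 3806 N·m.
J_AB = π(0.0765)⁴/32 = 3.36×10^-6 m⁴; J_BC = π(0.0906)⁴/32 = 6.61×10^-6 m⁴.
θ = (T/G)·Σ L_i/J_i = (3806/80.2×10⁹)·(1.34/3.36×10^-6 + 1.38/6.61×10^-6) = 0.02881 rad.

0.0288 rad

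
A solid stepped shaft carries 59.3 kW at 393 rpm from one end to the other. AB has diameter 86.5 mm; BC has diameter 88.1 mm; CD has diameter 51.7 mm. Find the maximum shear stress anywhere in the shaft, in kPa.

53100 kPa

ω = 2π·393/60 = 41.15 rad/s, so T = P/ω = 59.3×10³ / 41.15 = 1441 N·m.
Under the same torque, τ_max = 16T/(πd³) is largest where d is smallest — segment CD (d = 51.7 mm).
τ_max = 16·1441/(π·(0.0517)³) = 5.310×10^7 Pa.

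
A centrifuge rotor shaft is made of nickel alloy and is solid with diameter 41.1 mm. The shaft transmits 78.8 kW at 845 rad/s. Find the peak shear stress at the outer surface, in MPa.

6.84 MPa

ω = 845 rad/s, so T = P/ω = 78.8×10³ / 845.0 = 93.25 N·m.
J = πd⁴/32 = π(0.0411)⁴/32 = 2.801×10^-7 m⁴.
τ_max = T·r/J = 93.25 × 0.0206 / 2.801×10^-7 = 6.841×10^6 Pa.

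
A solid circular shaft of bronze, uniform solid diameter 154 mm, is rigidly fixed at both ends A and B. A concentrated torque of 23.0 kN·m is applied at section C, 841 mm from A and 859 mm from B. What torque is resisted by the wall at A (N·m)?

11600 N·m

With uniform GJ and both ends fixed, compatibility θ_AC = θ_CB gives T_A·a = T_B·b, together with T_A + T_B = T₀.
T_A = T₀·b/(a+b) = 23000·859/1700 = 11620 N·m; T_B = 11380 N·m.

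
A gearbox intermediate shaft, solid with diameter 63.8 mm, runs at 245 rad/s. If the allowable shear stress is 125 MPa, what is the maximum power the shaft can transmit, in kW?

J = πd⁴/32 = π(0.0638)⁴/32 = 1.627×10^-6 m⁴.
T_max = τ_allow·J/r = 1.25×10^8 × 1.627×10^-6 / 0.0319 = 6374 N·m.
ω = 245 rad/s, so P_max = T_max·ω = 1.562×10^6 W.

1560 kW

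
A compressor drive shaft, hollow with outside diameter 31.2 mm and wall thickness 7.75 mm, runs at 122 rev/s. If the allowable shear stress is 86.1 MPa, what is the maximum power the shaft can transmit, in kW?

J = π(d_o⁴ − d_i⁴)/32 = π(0.0312⁴ − 0.0157⁴)/32 = 8.706×10^-8 m⁴.
T_max = τ_allow·J/r = 8.61×10^7 × 8.706×10^-8 / 0.0156 = 480.5 N·m.
ω = 2π·122 = 766.5 rad/s, so P_max = T_max·ω = 3.683×10^5 W.

368 kW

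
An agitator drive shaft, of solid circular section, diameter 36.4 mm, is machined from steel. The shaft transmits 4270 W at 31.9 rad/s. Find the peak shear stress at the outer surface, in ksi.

2.05 ksi

ω = 31.9 rad/s, so T = P/ω = 4270 / 31.90 = 133.9 N·m.
J = πd⁴/32 = π(0.0364)⁴/32 = 1.723×10^-7 m⁴.
τ_max = T·r/J = 133.9 × 0.0182 / 1.723×10^-7 = 1.414×10^7 Pa.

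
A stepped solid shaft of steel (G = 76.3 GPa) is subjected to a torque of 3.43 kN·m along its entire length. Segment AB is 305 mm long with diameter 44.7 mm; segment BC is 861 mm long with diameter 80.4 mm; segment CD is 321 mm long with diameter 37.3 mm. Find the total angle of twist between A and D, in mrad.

J_AB = π(0.0447)⁴/32 = 3.92×10^-7 m⁴; J_BC = π(0.0804)⁴/32 = 4.10×10^-6 m⁴; J_CD = π(0.0373)⁴/32 = 1.90×10^-7 m⁴.
θ = (T/G)·Σ L_i/J_i = (3430/76.3×10⁹)·(0.305/3.92×10^-7 + 0.861/4.10×10^-6 + 0.321/1.90×10^-7) = 0.1204 rad.

120 mrad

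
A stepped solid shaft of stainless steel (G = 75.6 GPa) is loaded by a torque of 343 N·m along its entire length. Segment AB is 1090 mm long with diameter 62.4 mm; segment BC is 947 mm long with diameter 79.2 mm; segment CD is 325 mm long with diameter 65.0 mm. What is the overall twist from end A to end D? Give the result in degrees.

J_AB = π(0.0624)⁴/32 = 1.49×10^-6 m⁴; J_BC = π(0.0792)⁴/32 = 3.86×10^-6 m⁴; J_CD = π(0.0650)⁴/32 = 1.75×10^-6 m⁴.
θ = (T/G)·Σ L_i/J_i = (343.0/75.6×10⁹)·(1.09/1.49×10^-6 + 0.947/3.86×10^-6 + 0.325/1.75×10^-6) = 5.276×10^-3 rad.

0.302°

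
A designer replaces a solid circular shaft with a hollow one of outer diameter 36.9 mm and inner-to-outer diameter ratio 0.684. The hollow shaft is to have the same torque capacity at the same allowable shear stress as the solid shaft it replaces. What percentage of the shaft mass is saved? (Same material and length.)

37.3 %

Equal τ_max and T ⇒ the solid shaft needs d_s³ = d_o³(1−k⁴), so d_s = 36.9·(1−0.684⁴)^(1/3) = 33.98 mm.
Area ratio A_h/A_s = d_o²(1−k²)/d_s² = (1−k²)/(1−k⁴)^(2/3) = 0.6274.
Mass saving = 1 − 0.6274 = 37.3 %.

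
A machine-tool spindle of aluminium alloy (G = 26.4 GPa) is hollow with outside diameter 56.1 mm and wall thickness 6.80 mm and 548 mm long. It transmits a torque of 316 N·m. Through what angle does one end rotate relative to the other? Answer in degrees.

0.576°

J = π(d_o⁴ − d_i⁴)/32 = π(0.0561⁴ − 0.0425⁴)/32 = 6.521×10^-7 m⁴.
θ = T·L/(G·J) = 316.0 × 0.548 / (26.4×10⁹ × 6.521×10^-7) = 0.01006 rad.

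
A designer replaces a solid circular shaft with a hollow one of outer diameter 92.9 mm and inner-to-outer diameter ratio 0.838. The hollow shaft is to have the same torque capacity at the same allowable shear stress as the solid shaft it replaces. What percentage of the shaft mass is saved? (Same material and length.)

Equal τ_max and T ⇒ the solid shaft needs d_s³ = d_o³(1−k⁴), so d_s = 92.9·(1−0.838⁴)^(1/3) = 74.07 mm.
Area ratio A_h/A_s = d_o²(1−k²)/d_s² = (1−k²)/(1−k⁴)^(2/3) = 0.4684.
Mass saving = 1 − 0.4684 = 53.2 %.

53.2 %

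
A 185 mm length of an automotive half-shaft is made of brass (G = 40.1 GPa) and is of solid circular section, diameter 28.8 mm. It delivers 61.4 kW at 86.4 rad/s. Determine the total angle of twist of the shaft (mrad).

48.5 mrad

ω = 86.4 rad/s, so T = P/ω = 61.4×10³ / 86.40 = 710.6 N·m.
J = πd⁴/32 = π(0.0288)⁴/32 = 6.754×10^-8 m⁴.
θ = T·L/(G·J) = 710.6 × 0.185 / (40.1×10⁹ × 6.754×10^-8) = 0.04854 rad.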